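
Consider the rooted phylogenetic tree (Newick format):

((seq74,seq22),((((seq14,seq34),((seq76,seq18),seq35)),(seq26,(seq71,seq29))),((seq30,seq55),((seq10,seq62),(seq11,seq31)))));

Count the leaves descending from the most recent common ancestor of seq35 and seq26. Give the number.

8

The MRCA of seq35 and seq26 is the node subtending (((seq14,seq34),((seq76,seq18),seq35)),(seq26,(seq71,seq29))).
That clade contains 8 terminal taxa: seq14, seq18, seq26, seq29, seq34, seq35, seq71, seq76.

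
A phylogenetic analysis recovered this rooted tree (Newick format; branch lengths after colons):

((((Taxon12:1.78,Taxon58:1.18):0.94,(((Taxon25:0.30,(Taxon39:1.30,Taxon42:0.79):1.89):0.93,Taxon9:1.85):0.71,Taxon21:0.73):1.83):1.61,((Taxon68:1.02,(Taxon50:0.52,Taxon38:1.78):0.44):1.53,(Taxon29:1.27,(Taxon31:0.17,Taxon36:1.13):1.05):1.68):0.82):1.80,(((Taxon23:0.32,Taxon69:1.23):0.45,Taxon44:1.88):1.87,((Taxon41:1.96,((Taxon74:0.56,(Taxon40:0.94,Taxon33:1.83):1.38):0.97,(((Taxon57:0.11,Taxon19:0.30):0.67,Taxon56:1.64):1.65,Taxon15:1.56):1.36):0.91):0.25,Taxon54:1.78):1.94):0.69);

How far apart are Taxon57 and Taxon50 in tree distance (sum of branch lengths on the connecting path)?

The path runs Taxon57 → … → MRCA → … → Taxon50; the MRCA is the root of the tree.
Branch lengths along that path: 0.11 + 0.67 + 1.65 + 1.36 + 0.91 + 0.25 + 1.94 + 0.69 + 1.80 + 0.82 + 1.53 + 0.44 + 0.52 = 12.69.

12.69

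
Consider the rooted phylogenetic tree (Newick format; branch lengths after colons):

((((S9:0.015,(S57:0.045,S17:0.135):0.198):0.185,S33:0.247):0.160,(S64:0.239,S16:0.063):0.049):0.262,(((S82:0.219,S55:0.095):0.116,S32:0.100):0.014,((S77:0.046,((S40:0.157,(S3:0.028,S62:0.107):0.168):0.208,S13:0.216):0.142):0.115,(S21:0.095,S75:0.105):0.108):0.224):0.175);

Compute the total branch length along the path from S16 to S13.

The path runs S16 → … → MRCA → … → S13; the MRCA is the root of the tree.
Branch lengths along that path: 0.063 + 0.049 + 0.262 + 0.175 + 0.224 + 0.115 + 0.142 + 0.216 = 1.246.

1.246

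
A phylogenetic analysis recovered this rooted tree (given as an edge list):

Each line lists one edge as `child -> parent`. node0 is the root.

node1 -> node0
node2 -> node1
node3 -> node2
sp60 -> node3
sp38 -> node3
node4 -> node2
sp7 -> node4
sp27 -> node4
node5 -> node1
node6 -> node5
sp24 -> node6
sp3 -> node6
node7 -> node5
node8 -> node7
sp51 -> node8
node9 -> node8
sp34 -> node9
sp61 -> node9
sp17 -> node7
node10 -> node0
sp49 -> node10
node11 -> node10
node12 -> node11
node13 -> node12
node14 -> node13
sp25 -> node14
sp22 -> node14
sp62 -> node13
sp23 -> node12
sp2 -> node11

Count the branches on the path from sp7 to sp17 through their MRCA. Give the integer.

The MRCA of sp7 and sp17 is the node subtending (((sp60,sp38),(sp7,sp27)),((sp24,sp3),((sp51,(sp34,sp61)),sp17))).
From sp7 up to that node: 3 branches. From sp17 up to the same node: 3 branches. Total: 3 + 3 = 6.

6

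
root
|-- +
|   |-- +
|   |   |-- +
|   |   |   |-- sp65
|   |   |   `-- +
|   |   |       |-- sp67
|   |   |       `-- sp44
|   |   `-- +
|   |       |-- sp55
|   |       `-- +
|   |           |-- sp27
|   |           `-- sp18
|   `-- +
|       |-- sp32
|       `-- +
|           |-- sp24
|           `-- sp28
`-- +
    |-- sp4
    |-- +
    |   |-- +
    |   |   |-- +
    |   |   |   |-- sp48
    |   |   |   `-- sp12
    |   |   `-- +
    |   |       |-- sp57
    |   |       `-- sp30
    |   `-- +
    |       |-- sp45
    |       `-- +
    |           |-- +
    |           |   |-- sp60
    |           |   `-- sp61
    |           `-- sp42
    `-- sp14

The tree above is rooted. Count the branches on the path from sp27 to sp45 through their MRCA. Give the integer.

9

The MRCA of sp27 and sp45 is the root of the tree.
From sp27 up to that node: 5 branches. From sp45 up to the same node: 4 branches. Total: 5 + 4 = 9.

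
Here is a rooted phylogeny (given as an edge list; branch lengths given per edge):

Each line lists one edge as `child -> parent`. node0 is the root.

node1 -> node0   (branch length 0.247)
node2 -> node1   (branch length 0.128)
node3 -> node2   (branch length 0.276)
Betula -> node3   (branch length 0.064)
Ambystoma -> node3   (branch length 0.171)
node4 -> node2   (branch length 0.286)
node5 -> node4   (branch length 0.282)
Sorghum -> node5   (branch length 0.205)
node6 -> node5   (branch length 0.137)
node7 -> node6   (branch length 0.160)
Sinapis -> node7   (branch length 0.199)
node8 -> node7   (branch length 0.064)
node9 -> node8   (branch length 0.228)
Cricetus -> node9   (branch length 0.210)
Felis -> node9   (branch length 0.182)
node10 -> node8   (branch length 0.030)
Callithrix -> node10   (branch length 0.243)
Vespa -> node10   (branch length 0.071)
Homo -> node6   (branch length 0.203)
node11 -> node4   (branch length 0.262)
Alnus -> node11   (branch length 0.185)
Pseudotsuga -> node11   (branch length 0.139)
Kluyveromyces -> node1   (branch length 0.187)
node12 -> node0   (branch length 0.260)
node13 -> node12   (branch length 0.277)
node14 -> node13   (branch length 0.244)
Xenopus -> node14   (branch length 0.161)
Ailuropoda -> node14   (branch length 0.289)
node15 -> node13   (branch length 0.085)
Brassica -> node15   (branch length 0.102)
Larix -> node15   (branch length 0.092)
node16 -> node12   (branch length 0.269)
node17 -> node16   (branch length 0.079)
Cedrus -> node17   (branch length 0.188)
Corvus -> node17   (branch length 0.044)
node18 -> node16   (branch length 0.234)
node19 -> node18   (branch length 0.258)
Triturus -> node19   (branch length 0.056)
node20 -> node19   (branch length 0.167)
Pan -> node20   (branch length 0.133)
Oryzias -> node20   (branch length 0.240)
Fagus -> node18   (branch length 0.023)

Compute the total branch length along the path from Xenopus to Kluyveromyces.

1.376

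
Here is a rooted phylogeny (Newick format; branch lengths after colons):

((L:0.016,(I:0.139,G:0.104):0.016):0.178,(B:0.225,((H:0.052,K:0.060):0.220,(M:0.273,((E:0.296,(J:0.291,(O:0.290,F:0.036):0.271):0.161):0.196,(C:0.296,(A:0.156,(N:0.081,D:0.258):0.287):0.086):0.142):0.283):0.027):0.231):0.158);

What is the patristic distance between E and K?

1.082

The path runs E → … → MRCA → … → K; the MRCA is the node subtending ((H,K),(M,((E,(J,(O,F))),(C,(A,(N,D)))))).
Branch lengths along that path: 0.296 + 0.196 + 0.283 + 0.027 + 0.220 + 0.060 = 1.082.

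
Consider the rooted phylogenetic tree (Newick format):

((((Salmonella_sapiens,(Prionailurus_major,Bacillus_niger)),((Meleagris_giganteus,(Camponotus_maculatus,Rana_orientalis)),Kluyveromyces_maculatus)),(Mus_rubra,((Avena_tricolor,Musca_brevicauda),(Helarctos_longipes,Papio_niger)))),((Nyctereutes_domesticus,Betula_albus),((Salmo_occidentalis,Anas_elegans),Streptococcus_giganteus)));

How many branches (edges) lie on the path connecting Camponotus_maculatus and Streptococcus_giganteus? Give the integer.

9

The MRCA of Camponotus_maculatus and Streptococcus_giganteus is the root of the tree.
From Camponotus_maculatus up to that node: 6 branches. From Streptococcus_giganteus up to the same node: 3 branches. Total: 6 + 3 = 9.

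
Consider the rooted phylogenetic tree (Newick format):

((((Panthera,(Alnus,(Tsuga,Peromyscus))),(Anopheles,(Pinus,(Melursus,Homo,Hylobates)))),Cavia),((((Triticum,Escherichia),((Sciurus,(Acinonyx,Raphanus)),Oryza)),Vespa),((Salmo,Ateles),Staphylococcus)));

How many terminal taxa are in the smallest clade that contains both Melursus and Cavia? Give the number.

The MRCA of Melursus and Cavia is the node subtending (((Panthera,(Alnus,(Tsuga,Peromyscus))),(Anopheles,(Pinus,(Melursus,Homo,Hylobates)))),Cavia).
That clade contains 10 terminal taxa: Alnus, Anopheles, Cavia, Homo, Hylobates, Melursus, Panthera, Peromyscus, Pinus, Tsuga.

10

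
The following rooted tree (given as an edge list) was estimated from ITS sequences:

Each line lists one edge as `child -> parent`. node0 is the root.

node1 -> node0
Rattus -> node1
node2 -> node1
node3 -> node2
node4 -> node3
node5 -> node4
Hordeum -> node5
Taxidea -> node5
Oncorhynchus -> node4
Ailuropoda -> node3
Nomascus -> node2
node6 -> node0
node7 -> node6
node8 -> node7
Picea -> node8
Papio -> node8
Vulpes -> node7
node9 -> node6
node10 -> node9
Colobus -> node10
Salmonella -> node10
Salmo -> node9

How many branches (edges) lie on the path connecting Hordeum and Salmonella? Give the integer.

The MRCA of Hordeum and Salmonella is the root of the tree.
From Hordeum up to that node: 6 branches. From Salmonella up to the same node: 4 branches. Total: 6 + 4 = 10.

10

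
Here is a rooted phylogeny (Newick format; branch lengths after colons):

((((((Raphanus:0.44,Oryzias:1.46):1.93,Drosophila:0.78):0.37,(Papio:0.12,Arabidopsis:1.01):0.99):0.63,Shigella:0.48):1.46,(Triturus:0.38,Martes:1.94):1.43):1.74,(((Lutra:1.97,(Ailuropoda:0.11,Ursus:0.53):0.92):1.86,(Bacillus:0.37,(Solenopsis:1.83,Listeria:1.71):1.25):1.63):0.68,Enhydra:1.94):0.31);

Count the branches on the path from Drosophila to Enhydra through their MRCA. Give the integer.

7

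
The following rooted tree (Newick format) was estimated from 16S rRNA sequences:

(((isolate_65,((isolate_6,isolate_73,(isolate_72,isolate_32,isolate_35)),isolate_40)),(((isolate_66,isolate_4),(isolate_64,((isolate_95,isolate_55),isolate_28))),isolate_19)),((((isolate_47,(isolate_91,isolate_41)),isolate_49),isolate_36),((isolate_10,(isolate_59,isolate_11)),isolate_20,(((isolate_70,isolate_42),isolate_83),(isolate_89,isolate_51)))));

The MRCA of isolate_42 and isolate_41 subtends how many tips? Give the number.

14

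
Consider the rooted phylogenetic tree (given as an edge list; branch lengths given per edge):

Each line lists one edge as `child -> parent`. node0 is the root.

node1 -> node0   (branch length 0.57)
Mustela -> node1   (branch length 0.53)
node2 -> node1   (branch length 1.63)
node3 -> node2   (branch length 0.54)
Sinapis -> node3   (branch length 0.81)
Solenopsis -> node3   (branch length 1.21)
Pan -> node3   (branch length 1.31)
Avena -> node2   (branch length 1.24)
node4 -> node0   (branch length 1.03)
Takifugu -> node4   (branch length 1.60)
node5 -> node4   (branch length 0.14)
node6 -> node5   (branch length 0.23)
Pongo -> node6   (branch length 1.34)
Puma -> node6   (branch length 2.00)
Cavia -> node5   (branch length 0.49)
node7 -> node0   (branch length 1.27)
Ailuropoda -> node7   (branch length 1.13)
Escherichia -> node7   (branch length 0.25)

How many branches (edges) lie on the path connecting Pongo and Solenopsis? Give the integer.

The MRCA of Pongo and Solenopsis is the root of the tree.
From Pongo up to that node: 4 branches. From Solenopsis up to the same node: 4 branches. Total: 4 + 4 = 8.

8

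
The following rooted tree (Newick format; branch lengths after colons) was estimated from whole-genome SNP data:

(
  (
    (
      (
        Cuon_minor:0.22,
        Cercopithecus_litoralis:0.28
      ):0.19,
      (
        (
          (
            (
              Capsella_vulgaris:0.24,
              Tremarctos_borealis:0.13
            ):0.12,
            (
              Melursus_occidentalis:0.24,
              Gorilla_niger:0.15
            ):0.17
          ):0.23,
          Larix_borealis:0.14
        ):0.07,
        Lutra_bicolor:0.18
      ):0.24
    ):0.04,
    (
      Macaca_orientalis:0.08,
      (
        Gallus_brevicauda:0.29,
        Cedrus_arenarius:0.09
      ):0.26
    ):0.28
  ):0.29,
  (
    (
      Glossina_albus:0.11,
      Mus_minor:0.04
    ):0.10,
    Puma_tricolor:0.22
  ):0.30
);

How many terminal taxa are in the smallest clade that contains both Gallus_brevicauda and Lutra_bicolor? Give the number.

The MRCA of Gallus_brevicauda and Lutra_bicolor is the node subtending (((Cuon_minor,Cercopithecus_litoralis),((((Capsella_vulgaris,Tremarctos_borealis),(Melursus_occidentalis,Gorilla_niger)),Larix_borealis),Lutra_bicolor)),(Macaca_orientalis,(Gallus_brevicauda,Cedrus_arenarius))).
That clade contains 11 terminal taxa: Capsella_vulgaris, Cedrus_arenarius, Cercopithecus_litoralis, Cuon_minor, Gallus_brevicauda, Gorilla_niger, Larix_borealis, Lutra_bicolor, Macaca_orientalis, Melursus_occidentalis, Tremarctos_borealis.

11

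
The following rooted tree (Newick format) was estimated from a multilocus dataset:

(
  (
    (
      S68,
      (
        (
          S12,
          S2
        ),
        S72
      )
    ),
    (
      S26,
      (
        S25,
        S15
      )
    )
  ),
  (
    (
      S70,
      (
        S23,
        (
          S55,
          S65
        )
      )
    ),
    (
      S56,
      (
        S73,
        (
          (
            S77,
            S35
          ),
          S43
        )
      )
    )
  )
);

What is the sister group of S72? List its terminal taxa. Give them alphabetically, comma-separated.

S72 attaches to the tree at the node subtending ((S12,S2),S72).
The other lineage descending from that same node — the sister group — is (S12,S2); its 2 tips in alphabetical order are the answer.

S12, S2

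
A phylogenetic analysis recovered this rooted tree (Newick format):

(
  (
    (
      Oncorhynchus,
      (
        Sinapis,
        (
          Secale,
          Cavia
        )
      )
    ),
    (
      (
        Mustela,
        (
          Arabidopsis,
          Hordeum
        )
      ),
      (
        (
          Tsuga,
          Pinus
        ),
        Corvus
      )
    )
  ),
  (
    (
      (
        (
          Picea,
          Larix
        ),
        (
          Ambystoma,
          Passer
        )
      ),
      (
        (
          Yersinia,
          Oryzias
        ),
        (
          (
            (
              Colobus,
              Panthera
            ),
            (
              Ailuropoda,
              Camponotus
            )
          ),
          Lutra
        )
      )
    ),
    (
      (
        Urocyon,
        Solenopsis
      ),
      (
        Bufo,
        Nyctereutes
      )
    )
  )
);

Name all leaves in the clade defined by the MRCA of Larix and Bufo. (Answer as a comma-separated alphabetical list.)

Ailuropoda, Ambystoma, Bufo, Camponotus, Colobus, Larix, Lutra, Nyctereutes, Oryzias, Panthera, Passer, Picea, Solenopsis, Urocyon, Yersinia

Tracing Larix: it sits inside (Picea,Larix).
Tracing Bufo: it sits inside (Bufo,Nyctereutes).
The smallest clade enclosing both is ((((Picea,Larix),(Ambystoma,Passer)),((Yersinia,Oryzias),(((Colobus,Panthera),(Ailuropoda,Camponotus)),Lutra))),((Urocyon,Solenopsis),(Bufo,Nyctereutes))); the answer is its 15 terminal taxa in alphabetical order.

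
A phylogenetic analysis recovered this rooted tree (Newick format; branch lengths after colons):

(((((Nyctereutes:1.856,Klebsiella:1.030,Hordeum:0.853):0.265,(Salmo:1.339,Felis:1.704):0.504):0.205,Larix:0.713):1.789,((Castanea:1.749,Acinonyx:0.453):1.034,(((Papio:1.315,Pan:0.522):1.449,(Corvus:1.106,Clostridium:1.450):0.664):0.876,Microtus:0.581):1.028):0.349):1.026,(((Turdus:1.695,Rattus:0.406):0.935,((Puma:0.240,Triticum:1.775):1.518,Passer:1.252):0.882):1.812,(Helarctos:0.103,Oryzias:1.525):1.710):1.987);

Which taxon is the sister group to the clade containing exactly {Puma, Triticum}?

The clade containing exactly {Puma, Triticum} attaches to the tree at the node subtending ((Puma,Triticum),Passer).
The other lineage descending from that same node — the sister group — is the single tip Passer.

Passer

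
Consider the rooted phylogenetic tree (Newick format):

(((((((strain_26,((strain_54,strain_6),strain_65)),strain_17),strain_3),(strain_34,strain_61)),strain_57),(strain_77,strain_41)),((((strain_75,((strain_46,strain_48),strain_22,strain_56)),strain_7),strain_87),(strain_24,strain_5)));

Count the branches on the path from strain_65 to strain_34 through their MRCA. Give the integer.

The MRCA of strain_65 and strain_34 is the node subtending ((((strain_26,((strain_54,strain_6),strain_65)),strain_17),strain_3),(strain_34,strain_61)).
From strain_65 up to that node: 5 branches. From strain_34 up to the same node: 2 branches. Total: 5 + 2 = 7.

7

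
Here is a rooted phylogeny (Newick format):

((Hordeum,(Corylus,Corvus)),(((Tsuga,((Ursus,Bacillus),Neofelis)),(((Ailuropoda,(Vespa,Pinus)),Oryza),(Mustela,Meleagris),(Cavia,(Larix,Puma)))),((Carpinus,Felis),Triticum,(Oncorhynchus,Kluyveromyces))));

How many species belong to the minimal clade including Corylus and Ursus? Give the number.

The MRCA of Corylus and Ursus is the root, so the clade is the entire tree.
That clade contains 21 terminal taxa: Ailuropoda, Bacillus, Carpinus, Cavia, Corvus, Corylus, Felis, Hordeum, Kluyveromyces, Larix, Meleagris, Mustela, Neofelis, Oncorhynchus, Oryza, Pinus, Puma, Triticum, Tsuga, Ursus, Vespa.

21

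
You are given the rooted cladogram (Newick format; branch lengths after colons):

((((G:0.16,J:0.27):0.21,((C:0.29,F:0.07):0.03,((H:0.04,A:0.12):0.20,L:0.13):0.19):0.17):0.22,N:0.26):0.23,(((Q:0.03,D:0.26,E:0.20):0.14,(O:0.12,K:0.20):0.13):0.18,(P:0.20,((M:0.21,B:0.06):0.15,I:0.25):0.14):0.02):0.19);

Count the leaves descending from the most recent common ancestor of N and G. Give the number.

8

The MRCA of N and G is the node subtending (((G,J),((C,F),((H,A),L))),N).
That clade contains 8 terminal taxa: A, C, F, G, H, J, L, N.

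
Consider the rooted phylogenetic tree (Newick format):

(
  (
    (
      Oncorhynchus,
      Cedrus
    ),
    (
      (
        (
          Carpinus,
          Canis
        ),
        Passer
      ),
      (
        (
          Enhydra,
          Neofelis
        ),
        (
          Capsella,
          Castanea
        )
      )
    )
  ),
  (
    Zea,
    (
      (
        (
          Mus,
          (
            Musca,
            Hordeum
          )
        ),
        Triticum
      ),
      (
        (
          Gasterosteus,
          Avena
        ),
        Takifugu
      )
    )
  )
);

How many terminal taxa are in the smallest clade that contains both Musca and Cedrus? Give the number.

17

The MRCA of Musca and Cedrus is the root, so the clade is the entire tree.
That clade contains 17 terminal taxa: Avena, Canis, Capsella, Carpinus, Castanea, Cedrus, Enhydra, Gasterosteus, Hordeum, Mus, Musca, Neofelis, Oncorhynchus, Passer, Takifugu, Triticum, Zea.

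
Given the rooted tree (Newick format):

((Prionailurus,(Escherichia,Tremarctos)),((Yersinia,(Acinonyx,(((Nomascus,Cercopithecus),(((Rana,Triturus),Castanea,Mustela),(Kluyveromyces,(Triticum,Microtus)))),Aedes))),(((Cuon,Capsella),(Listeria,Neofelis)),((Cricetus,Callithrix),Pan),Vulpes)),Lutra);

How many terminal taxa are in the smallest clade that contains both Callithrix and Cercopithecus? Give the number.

The MRCA of Callithrix and Cercopithecus is the node subtending ((Yersinia,(Acinonyx,(((Nomascus,Cercopithecus),(((Rana,Triturus),Castanea,Mustela),(Kluyveromyces,(Triticum,Microtus)))),Aedes))),(((Cuon,Capsella),(Listeria,Neofelis)),((Cricetus,Callithrix),Pan),Vulpes)).
That clade contains 20 terminal taxa: Acinonyx, Aedes, Callithrix, Capsella, Castanea, Cercopithecus, Cricetus, Cuon, Kluyveromyces, Listeria, Microtus, Mustela, Neofelis, Nomascus, Pan, Rana, Triticum, Triturus, Vulpes, Yersinia.

20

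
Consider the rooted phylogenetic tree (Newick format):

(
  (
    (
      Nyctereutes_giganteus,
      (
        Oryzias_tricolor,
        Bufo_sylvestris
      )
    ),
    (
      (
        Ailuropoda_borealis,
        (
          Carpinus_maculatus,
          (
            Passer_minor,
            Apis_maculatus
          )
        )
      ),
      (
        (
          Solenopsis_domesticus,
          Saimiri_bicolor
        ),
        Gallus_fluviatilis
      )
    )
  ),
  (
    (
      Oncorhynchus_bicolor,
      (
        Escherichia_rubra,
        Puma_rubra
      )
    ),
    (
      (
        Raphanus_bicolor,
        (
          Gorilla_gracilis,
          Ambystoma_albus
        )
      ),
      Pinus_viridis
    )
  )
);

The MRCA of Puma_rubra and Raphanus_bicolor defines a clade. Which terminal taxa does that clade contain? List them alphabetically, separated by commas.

Ambystoma_albus, Escherichia_rubra, Gorilla_gracilis, Oncorhynchus_bicolor, Pinus_viridis, Puma_rubra, Raphanus_bicolor

Tracing Puma_rubra: it sits inside (Escherichia_rubra,Puma_rubra).
Tracing Raphanus_bicolor: it sits inside (Raphanus_bicolor,(Gorilla_gracilis,Ambystoma_albus)).
The smallest clade enclosing both is ((Oncorhynchus_bicolor,(Escherichia_rubra,Puma_rubra)),((Raphanus_bicolor,(Gorilla_gracilis,Ambystoma_albus)),Pinus_viridis)); the answer is its 7 terminal taxa in alphabetical order.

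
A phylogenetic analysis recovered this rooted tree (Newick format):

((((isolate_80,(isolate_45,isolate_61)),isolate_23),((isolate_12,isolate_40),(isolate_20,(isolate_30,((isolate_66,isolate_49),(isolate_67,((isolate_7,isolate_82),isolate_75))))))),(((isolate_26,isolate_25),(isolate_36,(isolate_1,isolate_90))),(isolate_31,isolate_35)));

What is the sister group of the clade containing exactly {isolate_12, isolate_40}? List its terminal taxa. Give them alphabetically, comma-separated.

isolate_20, isolate_30, isolate_49, isolate_66, isolate_67, isolate_7, isolate_75, isolate_82

The clade containing exactly {isolate_12, isolate_40} attaches to the tree at the node subtending ((isolate_12,isolate_40),(isolate_20,(isolate_30,((isolate_66,isolate_49),(isolate_67,((isolate_7,isolate_82),isolate_75)))))).
The other lineage descending from that same node — the sister group — is (isolate_20,(isolate_30,((isolate_66,isolate_49),(isolate_67,((isolate_7,isolate_82),isolate_75))))); its 8 tips in alphabetical order are the answer.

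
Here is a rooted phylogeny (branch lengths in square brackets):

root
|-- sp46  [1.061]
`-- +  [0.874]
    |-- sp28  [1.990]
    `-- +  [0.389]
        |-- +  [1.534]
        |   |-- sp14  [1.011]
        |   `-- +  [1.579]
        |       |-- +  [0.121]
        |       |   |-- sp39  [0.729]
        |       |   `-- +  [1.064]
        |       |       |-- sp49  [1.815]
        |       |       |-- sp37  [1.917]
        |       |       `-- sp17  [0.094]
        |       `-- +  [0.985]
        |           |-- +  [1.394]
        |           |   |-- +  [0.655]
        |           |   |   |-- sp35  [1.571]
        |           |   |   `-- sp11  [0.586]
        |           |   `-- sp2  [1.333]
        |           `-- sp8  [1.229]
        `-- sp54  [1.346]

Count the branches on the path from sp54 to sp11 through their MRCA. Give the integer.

The MRCA of sp54 and sp11 is the node subtending ((sp14,((sp39,(sp49,sp37,sp17)),(((sp35,sp11),sp2),sp8))),sp54).
From sp54 up to that node: 1 branch. From sp11 up to the same node: 6 branches. Total: 1 + 6 = 7.

7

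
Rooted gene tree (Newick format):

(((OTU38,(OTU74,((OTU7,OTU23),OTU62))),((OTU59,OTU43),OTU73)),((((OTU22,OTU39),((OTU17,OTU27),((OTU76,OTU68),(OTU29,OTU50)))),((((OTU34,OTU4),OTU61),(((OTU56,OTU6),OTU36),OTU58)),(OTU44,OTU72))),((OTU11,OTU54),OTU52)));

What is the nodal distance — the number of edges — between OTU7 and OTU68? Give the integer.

The MRCA of OTU7 and OTU68 is the root of the tree.
From OTU7 up to that node: 6 branches. From OTU68 up to the same node: 7 branches. Total: 6 + 7 = 13.

13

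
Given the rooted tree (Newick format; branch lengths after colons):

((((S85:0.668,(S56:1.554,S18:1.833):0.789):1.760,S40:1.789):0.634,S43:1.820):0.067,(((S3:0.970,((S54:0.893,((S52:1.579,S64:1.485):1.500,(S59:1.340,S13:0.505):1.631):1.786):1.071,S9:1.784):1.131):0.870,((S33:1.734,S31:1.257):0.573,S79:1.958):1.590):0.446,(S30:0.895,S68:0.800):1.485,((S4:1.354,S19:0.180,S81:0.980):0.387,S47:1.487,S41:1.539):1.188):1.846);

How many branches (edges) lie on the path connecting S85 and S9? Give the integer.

9

The MRCA of S85 and S9 is the root of the tree.
From S85 up to that node: 4 branches. From S9 up to the same node: 5 branches. Total: 4 + 5 = 9.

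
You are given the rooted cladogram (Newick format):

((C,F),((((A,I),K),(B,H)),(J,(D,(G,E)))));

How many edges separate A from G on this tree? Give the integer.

8

The MRCA of A and G is the node subtending ((((A,I),K),(B,H)),(J,(D,(G,E)))).
From A up to that node: 4 branches. From G up to the same node: 4 branches. Total: 4 + 4 = 8.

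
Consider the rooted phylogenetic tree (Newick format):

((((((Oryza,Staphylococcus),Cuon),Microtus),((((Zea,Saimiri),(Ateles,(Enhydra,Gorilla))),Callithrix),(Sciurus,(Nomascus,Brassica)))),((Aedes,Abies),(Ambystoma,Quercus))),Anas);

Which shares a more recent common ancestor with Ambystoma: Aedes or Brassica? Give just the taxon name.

Aedes

The MRCA of Ambystoma and Aedes subtends ((Aedes,Abies),(Ambystoma,Quercus)) (4 taxa).
The MRCA of Ambystoma and Brassica subtends (((((Oryza,Staphylococcus),Cuon),Microtus),((((Zea,Saimiri),(Ateles,(Enhydra,Gorilla))),Callithrix),(Sciurus,(Nomascus,Brassica)))),((Aedes,Abies),(Ambystoma,Quercus))) (17 taxa).
The first is nested inside the second, so Ambystoma shares a more recent common ancestor with Aedes.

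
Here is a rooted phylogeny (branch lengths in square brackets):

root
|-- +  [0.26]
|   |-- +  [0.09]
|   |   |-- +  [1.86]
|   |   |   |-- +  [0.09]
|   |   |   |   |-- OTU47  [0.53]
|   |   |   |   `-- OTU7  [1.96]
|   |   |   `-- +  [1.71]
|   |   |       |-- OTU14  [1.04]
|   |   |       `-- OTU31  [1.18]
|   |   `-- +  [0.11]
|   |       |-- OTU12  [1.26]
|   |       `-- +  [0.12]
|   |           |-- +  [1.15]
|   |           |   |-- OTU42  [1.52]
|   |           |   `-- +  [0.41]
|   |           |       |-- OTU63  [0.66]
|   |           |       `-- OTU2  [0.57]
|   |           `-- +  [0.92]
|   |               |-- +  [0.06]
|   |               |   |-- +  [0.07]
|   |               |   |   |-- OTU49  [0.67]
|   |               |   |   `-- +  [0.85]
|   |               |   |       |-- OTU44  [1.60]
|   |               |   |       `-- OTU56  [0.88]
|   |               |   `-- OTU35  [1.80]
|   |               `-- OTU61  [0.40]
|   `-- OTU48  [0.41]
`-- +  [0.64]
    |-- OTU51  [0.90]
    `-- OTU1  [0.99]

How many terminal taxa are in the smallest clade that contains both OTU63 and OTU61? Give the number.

The MRCA of OTU63 and OTU61 is the node subtending ((OTU42,(OTU63,OTU2)),(((OTU49,(OTU44,OTU56)),OTU35),OTU61)).
That clade contains 8 terminal taxa: OTU2, OTU35, OTU42, OTU44, OTU49, OTU56, OTU61, OTU63.

8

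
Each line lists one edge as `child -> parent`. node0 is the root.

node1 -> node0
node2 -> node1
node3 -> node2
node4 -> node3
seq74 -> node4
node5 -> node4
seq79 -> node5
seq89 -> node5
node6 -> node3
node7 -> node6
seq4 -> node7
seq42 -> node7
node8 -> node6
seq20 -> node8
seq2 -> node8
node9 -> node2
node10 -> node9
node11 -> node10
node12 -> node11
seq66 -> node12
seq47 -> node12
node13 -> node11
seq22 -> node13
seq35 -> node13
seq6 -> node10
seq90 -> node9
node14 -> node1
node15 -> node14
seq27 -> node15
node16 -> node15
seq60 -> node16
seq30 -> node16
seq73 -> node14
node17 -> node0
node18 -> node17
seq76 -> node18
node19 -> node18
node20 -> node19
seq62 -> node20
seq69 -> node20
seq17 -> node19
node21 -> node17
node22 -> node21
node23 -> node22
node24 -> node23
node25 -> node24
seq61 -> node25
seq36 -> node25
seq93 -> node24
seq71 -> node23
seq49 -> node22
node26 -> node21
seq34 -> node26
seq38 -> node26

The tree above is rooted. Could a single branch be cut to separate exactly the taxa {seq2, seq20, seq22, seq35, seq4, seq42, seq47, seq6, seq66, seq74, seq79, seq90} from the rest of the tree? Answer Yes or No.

No

The MRCA of the listed taxa subtends (((seq74,(seq79,seq89)),((seq4,seq42),(seq20,seq2))),((((seq66,seq47),(seq22,seq35)),seq6),seq90)).
That clade also contains seq89, which is not in the proposed group, so the group is not monophyletic.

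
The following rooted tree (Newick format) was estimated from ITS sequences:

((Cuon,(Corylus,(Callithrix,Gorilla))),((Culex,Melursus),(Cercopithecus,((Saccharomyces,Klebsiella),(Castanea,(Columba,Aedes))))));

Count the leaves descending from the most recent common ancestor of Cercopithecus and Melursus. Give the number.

8

The MRCA of Cercopithecus and Melursus is the node subtending ((Culex,Melursus),(Cercopithecus,((Saccharomyces,Klebsiella),(Castanea,(Columba,Aedes))))).
That clade contains 8 terminal taxa: Aedes, Castanea, Cercopithecus, Columba, Culex, Klebsiella, Melursus, Saccharomyces.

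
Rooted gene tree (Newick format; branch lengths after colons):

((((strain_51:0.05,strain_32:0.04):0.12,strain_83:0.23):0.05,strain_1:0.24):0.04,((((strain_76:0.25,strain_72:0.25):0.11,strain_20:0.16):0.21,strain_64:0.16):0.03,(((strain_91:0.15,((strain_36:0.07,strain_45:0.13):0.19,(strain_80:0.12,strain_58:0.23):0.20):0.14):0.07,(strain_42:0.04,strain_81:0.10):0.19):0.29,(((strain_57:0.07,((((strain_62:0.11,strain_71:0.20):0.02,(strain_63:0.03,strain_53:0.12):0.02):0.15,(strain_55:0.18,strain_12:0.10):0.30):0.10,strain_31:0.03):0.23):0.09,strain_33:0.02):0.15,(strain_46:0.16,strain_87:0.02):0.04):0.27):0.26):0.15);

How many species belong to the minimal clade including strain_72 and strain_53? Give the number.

The MRCA of strain_72 and strain_53 is the node subtending ((((strain_76,strain_72),strain_20),strain_64),(((strain_91,((strain_36,strain_45),(strain_80,strain_58))),(strain_42,strain_81)),(((strain_57,((((strain_62,strain_71),(strain_63,strain_53)),(strain_55,strain_12)),strain_31)),strain_33),(strain_46,strain_87)))).
That clade contains 22 terminal taxa: strain_12, strain_20, strain_31, strain_33, strain_36, strain_42, strain_45, strain_46, strain_53, strain_55, strain_57, strain_58, strain_62, strain_63, strain_64, strain_71, strain_72, strain_76, strain_80, strain_81, strain_87, strain_91.

22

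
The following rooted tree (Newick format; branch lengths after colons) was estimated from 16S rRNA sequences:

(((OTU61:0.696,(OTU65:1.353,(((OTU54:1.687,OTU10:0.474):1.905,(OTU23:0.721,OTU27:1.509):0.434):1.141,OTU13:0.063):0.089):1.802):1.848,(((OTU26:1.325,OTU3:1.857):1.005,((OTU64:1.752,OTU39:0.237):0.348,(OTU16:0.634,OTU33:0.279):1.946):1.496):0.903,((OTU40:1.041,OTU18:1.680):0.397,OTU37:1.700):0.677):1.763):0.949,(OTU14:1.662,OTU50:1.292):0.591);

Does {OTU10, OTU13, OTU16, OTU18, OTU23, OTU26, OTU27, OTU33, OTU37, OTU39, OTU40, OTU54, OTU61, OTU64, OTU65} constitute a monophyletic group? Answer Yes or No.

No

The MRCA of the listed taxa subtends ((OTU61,(OTU65,(((OTU54,OTU10),(OTU23,OTU27)),OTU13))),(((OTU26,OTU3),((OTU64,OTU39),(OTU16,OTU33))),((OTU40,OTU18),OTU37))).
That clade also contains OTU3, which is not in the proposed group, so the group is not monophyletic.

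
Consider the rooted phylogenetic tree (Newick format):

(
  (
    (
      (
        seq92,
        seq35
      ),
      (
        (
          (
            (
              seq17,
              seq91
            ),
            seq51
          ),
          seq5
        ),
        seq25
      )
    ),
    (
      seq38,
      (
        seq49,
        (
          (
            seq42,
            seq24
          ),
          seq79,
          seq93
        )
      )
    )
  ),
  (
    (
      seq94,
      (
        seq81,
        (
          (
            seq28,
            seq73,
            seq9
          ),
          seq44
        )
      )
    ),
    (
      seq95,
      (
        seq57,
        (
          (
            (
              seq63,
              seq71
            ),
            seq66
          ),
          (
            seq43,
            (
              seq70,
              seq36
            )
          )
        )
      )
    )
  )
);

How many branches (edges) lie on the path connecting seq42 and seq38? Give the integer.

The MRCA of seq42 and seq38 is the node subtending (seq38,(seq49,((seq42,seq24),seq79,seq93))).
From seq42 up to that node: 4 branches. From seq38 up to the same node: 1 branch. Total: 4 + 1 = 5.

5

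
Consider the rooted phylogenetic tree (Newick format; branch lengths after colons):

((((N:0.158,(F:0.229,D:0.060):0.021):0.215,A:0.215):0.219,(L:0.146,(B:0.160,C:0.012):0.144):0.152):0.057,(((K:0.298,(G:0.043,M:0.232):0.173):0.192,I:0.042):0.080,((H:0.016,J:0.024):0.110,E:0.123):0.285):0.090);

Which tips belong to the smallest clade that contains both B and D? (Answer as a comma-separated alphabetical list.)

Tracing B: it sits inside (B,C).
Tracing D: it sits inside (F,D).
The smallest clade enclosing both is (((N,(F,D)),A),(L,(B,C))); the answer is its 7 terminal taxa in alphabetical order.

A, B, C, D, F, L, N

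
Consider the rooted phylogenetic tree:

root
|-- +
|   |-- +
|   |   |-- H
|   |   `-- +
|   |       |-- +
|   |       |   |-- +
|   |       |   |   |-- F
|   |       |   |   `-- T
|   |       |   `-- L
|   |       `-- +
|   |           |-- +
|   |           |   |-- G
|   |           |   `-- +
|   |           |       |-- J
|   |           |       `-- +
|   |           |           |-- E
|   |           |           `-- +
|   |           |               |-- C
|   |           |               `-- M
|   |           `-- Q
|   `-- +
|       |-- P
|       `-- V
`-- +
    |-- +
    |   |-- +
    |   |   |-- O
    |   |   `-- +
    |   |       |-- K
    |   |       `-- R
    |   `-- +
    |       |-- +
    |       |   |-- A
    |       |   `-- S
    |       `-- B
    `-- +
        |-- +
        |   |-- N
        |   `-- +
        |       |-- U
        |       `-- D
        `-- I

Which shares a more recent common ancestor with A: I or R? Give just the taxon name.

R

The MRCA of A and R subtends ((O,(K,R)),((A,S),B)) (6 taxa).
The MRCA of A and I subtends (((O,(K,R)),((A,S),B)),((N,(U,D)),I)) (10 taxa).
The first is nested inside the second, so A shares a more recent common ancestor with R.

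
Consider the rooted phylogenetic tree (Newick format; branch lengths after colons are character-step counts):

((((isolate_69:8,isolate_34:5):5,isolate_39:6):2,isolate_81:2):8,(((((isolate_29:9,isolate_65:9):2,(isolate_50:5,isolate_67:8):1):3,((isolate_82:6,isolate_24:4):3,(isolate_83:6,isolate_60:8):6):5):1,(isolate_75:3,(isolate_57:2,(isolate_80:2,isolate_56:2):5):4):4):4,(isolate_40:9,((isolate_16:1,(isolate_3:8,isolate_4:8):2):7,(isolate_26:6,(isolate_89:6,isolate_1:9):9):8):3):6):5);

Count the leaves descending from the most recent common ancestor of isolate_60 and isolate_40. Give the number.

19

The MRCA of isolate_60 and isolate_40 is the node subtending (((((isolate_29,isolate_65),(isolate_50,isolate_67)),((isolate_82,isolate_24),(isolate_83,isolate_60))),(isolate_75,(isolate_57,(isolate_80,isolate_56)))),(isolate_40,((isolate_16,(isolate_3,isolate_4)),(isolate_26,(isolate_89,isolate_1))))).
That clade contains 19 terminal taxa: isolate_1, isolate_16, isolate_24, isolate_26, isolate_29, isolate_3, isolate_4, isolate_40, isolate_50, isolate_56, isolate_57, isolate_60, isolate_65, isolate_67, isolate_75, isolate_80, isolate_82, isolate_83, isolate_89.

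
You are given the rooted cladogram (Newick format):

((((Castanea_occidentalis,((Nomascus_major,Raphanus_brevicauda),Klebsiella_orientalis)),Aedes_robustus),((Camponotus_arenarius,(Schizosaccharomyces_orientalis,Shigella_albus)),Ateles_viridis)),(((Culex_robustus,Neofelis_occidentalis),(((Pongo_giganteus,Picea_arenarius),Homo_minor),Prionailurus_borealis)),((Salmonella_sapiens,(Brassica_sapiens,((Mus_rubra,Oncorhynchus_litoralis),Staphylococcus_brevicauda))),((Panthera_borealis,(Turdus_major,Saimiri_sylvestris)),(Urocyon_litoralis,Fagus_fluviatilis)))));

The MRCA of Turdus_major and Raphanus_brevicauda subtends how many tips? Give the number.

25

The MRCA of Turdus_major and Raphanus_brevicauda is the root, so the clade is the entire tree.
That clade contains 25 terminal taxa: Aedes_robustus, Ateles_viridis, Brassica_sapiens, Camponotus_arenarius, Castanea_occidentalis, Culex_robustus, Fagus_fluviatilis, Homo_minor, Klebsiella_orientalis, Mus_rubra, Neofelis_occidentalis, Nomascus_major, Oncorhynchus_litoralis, Panthera_borealis, Picea_arenarius, Pongo_giganteus, Prionailurus_borealis, Raphanus_brevicauda, Saimiri_sylvestris, Salmonella_sapiens, Schizosaccharomyces_orientalis, Shigella_albus, Staphylococcus_brevicauda, Turdus_major, Urocyon_litoralis.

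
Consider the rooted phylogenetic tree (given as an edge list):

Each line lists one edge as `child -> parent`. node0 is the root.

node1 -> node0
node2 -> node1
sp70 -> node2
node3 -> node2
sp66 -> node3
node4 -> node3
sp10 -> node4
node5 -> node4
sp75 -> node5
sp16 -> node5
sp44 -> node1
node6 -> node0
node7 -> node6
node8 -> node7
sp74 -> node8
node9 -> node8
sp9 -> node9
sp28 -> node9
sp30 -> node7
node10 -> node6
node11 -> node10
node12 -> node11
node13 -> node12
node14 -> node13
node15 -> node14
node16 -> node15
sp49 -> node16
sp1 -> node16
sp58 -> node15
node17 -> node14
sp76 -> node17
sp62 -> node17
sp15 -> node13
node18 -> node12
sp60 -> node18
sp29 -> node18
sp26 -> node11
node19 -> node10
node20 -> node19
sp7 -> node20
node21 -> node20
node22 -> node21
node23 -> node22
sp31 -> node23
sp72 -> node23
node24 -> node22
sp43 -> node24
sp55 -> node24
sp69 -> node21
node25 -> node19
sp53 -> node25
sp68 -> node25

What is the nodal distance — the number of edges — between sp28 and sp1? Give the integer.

The MRCA of sp28 and sp1 is the node subtending (((sp74,(sp9,sp28)),sp30),(((((((sp49,sp1),sp58),(sp76,sp62)),sp15),(sp60,sp29)),sp26),((sp7,(((sp31,sp72),(sp43,sp55)),sp69)),(sp53,sp68)))).
From sp28 up to that node: 4 branches. From sp1 up to the same node: 8 branches. Total: 4 + 8 = 12.

12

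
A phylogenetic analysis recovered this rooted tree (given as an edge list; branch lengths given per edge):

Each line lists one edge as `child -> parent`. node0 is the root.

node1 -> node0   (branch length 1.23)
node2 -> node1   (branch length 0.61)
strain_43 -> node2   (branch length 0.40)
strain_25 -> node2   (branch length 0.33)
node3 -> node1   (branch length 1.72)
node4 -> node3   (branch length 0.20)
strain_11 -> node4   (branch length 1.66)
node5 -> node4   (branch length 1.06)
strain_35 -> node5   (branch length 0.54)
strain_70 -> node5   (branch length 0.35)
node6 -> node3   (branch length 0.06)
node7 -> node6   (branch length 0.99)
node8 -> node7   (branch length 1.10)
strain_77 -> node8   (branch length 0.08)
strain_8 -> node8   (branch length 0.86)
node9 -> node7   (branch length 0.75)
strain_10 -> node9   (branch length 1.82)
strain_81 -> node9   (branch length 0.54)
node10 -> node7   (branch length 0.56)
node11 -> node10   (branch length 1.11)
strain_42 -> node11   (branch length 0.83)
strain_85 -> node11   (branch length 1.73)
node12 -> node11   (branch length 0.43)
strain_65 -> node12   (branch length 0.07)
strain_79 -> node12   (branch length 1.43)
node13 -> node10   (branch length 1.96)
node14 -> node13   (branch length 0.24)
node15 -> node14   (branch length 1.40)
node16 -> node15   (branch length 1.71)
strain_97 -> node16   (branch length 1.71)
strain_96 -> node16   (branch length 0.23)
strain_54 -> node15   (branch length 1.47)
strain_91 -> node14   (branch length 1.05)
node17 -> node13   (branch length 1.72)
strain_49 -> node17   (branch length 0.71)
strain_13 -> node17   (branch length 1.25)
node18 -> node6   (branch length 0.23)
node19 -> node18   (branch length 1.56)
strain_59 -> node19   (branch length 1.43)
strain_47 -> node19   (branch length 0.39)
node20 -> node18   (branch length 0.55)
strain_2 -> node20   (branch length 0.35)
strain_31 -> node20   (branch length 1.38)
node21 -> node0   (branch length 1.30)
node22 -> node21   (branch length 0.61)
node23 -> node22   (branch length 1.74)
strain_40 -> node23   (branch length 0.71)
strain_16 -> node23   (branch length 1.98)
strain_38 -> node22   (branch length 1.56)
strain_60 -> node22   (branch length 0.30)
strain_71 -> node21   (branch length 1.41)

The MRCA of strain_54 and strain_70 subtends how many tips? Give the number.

21

The MRCA of strain_54 and strain_70 is the node subtending ((strain_11,(strain_35,strain_70)),(((strain_77,strain_8),(strain_10,strain_81),((strain_42,strain_85,(strain_65,strain_79)),((((strain_97,strain_96),strain_54),strain_91),(strain_49,strain_13)))),((strain_59,strain_47),(strain_2,strain_31)))).
That clade contains 21 terminal taxa: strain_10, strain_11, strain_13, strain_2, strain_31, strain_35, strain_42, strain_47, strain_49, strain_54, strain_59, strain_65, strain_70, strain_77, strain_79, strain_8, strain_81, strain_85, strain_91, strain_96, strain_97.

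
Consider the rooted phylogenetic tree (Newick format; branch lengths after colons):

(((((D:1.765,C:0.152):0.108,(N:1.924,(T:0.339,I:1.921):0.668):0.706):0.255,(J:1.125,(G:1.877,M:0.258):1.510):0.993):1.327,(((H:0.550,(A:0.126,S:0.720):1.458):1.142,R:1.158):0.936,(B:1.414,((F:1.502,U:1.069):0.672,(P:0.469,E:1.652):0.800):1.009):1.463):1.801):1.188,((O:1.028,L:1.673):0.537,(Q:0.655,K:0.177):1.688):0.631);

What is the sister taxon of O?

L

O attaches to the tree at the node subtending (O,L).
The other lineage descending from that same node — the sister group — is the single tip L.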